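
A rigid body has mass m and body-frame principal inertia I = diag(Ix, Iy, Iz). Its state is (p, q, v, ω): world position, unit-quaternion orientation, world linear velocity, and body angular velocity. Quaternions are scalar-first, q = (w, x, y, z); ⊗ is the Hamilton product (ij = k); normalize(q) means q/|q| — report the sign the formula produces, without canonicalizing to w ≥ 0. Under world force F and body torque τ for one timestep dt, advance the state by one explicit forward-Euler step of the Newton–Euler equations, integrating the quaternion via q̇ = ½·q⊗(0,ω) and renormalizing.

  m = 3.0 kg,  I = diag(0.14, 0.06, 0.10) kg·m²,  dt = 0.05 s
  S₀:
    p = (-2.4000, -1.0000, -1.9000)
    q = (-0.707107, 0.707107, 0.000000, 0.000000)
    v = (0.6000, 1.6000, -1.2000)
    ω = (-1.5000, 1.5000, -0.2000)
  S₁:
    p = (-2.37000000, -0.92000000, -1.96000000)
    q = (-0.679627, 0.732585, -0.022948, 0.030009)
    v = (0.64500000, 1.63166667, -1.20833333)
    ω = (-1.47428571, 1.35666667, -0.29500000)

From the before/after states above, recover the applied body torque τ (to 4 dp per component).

ω₁ − ω₀ = (0.02571429, -0.14333333, -0.09500000)
gyro term ω₀×Iω₀ = (-0.0120, 0.0120, 0.1800)
τ = I·(Δω/dt) + ω₀×(Iω₀) = (0.0600, -0.1600, -0.0100)

τ = (0.0600, -0.1600, -0.0100)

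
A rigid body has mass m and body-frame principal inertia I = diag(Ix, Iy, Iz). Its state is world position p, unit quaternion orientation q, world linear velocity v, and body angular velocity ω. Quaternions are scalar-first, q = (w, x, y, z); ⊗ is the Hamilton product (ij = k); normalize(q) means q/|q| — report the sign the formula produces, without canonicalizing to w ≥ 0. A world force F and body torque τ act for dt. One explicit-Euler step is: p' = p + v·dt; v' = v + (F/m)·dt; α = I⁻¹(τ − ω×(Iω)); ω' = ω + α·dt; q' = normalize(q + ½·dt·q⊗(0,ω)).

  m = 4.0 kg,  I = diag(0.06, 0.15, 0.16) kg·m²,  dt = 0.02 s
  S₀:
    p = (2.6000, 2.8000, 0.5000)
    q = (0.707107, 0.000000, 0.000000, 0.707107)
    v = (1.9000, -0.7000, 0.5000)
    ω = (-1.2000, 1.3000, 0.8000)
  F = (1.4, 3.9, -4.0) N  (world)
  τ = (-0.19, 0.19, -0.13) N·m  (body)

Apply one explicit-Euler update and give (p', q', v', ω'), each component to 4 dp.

α = I⁻¹(τ − ω×Iω) = (-3.3400, 0.6267, 0.0650)
new body rate ω' = (-1.2668, 1.3125, 0.8013)
q⊗(0,ω) = (-0.5656856, -1.7677675, 0.0707107, 0.5656856)
updated quaternion q' = (0.7013, -0.0177, 0.0007, 0.7126)
a = F/m = (0.3500, 0.9750, -1.0000)
new position p' = (2.6380, 2.7860, 0.5100)
new velocity v' = (1.9070, -0.6805, 0.4800)

p' = (2.6380, 2.7860, 0.5100)
q' = (0.7013, -0.0177, 0.0007, 0.7126)
v' = (1.9070, -0.6805, 0.4800)
ω' = (-1.2668, 1.3125, 0.8013)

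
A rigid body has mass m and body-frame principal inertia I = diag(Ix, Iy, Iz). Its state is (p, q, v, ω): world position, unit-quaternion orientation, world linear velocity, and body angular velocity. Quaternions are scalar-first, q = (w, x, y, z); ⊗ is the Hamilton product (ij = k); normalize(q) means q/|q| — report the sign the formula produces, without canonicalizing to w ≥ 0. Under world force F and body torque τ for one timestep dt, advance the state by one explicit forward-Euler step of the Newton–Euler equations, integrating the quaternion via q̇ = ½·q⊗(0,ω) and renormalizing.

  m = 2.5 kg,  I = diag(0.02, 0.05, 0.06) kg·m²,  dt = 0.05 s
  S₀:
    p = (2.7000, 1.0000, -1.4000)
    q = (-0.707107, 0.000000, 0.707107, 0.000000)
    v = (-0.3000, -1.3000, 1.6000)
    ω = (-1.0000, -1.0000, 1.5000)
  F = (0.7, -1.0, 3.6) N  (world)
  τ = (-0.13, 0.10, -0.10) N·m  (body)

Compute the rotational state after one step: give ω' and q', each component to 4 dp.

gyro term ω×Iω = (-0.0150, 0.0600, 0.0300)
angular accel α = (-5.7500, 0.8000, -2.1667)
new body rate ω' = (-1.2875, -0.9600, 1.3917)
2q̇ = q⊗(0,ω) = (0.7071070, 1.7677675, 0.7071070, -0.3535535)
q' = normalize(q + ½dt·q⊗(0,ω)) = (-0.6885, 0.0441, 0.7238, -0.0088)

ω' = (-1.2875, -0.9600, 1.3917)
q' = (-0.6885, 0.0441, 0.7238, -0.0088)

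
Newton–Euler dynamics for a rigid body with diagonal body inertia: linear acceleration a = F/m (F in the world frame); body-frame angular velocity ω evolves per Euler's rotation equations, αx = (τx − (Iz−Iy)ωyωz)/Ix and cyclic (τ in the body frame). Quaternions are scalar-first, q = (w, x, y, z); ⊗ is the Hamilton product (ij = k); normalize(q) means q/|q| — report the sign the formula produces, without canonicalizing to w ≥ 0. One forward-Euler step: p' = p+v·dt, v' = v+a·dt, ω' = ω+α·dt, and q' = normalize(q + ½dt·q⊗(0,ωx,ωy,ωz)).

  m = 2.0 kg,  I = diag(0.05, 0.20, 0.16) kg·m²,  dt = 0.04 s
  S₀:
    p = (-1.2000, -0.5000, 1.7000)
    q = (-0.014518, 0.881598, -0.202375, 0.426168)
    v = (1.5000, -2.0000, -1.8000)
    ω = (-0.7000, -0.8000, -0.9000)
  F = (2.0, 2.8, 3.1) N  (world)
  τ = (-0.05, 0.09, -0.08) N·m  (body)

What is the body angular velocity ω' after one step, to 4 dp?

gyro term ω×Iω = (-0.0288, -0.0693, 0.0840)
angular accel α = (-0.4240, 0.7965, -1.0250)
new body rate ω' = (-0.7170, -0.7681, -0.9410)

ω' = (-0.7170, -0.7681, -0.9410)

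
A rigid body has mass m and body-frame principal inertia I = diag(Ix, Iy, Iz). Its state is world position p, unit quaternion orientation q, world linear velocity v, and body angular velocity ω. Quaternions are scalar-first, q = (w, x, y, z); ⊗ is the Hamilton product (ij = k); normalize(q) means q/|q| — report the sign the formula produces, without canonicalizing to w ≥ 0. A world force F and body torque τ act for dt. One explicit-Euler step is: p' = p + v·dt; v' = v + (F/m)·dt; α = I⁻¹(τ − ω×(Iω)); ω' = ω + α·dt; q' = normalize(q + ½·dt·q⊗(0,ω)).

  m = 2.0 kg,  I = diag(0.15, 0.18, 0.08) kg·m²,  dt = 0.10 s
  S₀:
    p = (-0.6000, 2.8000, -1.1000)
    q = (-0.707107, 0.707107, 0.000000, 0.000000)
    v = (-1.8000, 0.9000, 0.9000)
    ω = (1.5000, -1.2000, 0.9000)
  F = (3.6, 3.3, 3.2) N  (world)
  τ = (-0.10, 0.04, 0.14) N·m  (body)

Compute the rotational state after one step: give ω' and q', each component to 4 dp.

ω' = (1.3613, -1.2303, 1.1425)
q' = (-0.7559, 0.6504, 0.0105, -0.0738)

gyro term ω×Iω = (0.1080, 0.0945, -0.0540)
angular accel α = (-1.3867, -0.3028, 2.4250)
new body rate ω' = (1.3613, -1.2303, 1.1425)
q⊗(0,ω) = (-1.0606605, -1.0606605, 0.2121321, -1.4849247)
updated quaternion q' = (-0.7559, 0.6504, 0.0105, -0.0738)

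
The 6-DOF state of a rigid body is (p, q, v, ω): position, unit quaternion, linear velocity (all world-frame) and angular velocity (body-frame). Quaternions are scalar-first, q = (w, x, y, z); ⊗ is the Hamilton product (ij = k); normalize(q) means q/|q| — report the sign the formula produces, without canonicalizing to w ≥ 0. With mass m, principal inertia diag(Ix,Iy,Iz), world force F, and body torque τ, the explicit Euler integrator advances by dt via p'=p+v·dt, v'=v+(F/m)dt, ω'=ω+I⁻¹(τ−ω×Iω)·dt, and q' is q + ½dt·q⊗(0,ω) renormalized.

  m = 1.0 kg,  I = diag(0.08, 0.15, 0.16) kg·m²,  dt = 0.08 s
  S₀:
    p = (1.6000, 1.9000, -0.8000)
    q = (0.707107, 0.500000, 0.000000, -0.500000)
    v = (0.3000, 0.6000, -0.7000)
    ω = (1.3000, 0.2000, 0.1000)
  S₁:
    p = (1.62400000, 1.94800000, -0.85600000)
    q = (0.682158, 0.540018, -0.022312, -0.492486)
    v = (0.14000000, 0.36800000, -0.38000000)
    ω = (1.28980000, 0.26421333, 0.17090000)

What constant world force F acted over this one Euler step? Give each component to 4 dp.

v₁ − v₀ = (-0.16000000, -0.23200000, 0.32000000)
m·(v₁−v₀)/dt = (-2.0000, -2.9000, 4.0000)

F = (-2.0000, -2.9000, 4.0000)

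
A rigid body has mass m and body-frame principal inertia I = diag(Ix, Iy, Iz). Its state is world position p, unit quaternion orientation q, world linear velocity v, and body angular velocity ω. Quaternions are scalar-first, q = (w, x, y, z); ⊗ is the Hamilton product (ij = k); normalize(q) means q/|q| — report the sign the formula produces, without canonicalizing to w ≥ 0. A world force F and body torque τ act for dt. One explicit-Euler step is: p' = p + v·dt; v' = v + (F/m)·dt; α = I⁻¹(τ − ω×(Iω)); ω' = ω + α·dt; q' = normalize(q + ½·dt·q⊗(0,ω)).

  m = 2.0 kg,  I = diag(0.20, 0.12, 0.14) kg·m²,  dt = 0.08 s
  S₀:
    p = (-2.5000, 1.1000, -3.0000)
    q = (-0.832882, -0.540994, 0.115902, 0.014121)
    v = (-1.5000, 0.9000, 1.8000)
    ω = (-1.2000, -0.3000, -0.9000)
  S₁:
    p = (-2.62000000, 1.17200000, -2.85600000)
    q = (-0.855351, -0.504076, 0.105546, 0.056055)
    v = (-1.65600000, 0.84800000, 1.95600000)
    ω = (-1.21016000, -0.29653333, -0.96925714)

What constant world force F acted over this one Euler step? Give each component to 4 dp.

velocity change Δv = (-0.15600000, -0.05200000, 0.15600000)
m·(v₁−v₀)/dt = (-3.9000, -1.3000, 3.9000)

F = (-3.9000, -1.3000, 3.9000)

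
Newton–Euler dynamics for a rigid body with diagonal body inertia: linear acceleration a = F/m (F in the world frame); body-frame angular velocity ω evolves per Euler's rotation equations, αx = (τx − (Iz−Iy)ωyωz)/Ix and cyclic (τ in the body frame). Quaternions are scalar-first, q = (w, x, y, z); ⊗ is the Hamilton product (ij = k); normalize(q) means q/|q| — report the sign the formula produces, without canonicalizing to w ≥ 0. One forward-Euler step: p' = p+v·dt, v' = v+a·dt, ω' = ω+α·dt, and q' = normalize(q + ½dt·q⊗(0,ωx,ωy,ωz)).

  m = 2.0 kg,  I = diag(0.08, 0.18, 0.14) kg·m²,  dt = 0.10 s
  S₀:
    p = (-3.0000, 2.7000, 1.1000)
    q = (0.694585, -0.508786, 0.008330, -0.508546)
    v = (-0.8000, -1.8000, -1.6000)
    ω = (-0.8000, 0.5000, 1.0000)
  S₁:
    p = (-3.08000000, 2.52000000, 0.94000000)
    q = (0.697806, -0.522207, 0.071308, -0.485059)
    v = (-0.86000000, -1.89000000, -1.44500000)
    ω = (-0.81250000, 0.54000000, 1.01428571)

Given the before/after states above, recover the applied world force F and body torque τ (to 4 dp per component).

F = (-1.2000, -1.8000, 3.1000)
τ = (-0.0300, 0.1200, -0.0200)

Δω = ω₁−ω₀ = (-0.01250000, 0.04000000, 0.01428571)
I·α + gyro = (-0.0300, 0.1200, -0.0200)
v₁ − v₀ = (-0.06000000, -0.09000000, 0.15500000)
m·(v₁−v₀)/dt = (-1.2000, -1.8000, 3.1000)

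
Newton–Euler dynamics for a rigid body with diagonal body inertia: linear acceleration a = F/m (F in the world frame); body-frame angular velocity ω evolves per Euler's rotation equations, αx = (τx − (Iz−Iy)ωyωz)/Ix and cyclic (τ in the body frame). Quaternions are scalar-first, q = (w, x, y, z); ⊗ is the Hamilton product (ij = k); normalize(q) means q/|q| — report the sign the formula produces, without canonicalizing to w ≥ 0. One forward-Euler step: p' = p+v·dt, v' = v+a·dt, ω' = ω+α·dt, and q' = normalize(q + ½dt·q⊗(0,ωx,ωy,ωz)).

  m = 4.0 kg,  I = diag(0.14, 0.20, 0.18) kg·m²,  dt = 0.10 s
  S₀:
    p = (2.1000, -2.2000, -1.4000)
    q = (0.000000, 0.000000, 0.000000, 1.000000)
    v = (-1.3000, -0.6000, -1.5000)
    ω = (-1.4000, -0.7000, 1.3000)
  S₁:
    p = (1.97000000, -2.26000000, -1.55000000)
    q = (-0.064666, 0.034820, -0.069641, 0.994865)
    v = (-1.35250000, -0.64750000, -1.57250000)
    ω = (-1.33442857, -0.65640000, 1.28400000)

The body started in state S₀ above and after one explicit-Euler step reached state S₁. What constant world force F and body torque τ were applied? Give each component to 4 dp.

rate change Δω = (0.06557143, 0.04360000, -0.01600000)
gyro term ω₀×Iω₀ = (0.0182, 0.0728, 0.0588)
I·α + gyro = (0.1100, 0.1600, 0.0300)
velocity change Δv = (-0.05250000, -0.04750000, -0.07250000)
F = m·Δv/dt = (-2.1000, -1.9000, -2.9000)

F = (-2.1000, -1.9000, -2.9000)
τ = (0.1100, 0.1600, 0.0300)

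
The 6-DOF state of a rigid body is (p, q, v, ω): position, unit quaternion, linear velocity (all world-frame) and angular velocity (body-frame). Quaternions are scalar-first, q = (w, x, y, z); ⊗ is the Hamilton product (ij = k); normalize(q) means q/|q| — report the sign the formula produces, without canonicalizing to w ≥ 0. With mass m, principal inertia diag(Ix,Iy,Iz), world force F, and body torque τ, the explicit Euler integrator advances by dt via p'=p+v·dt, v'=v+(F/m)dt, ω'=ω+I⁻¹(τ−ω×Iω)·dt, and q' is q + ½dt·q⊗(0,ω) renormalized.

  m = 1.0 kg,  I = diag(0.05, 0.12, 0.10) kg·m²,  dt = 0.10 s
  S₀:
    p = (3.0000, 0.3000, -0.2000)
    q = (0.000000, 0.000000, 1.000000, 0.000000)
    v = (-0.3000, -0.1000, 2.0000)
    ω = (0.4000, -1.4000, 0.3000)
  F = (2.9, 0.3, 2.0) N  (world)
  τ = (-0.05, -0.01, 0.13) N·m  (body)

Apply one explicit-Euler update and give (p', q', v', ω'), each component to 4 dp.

p' = (2.9700, 0.2900, 0.0000)
q' = (0.0698, 0.0150, 0.9972, -0.0199)
v' = (-0.0100, -0.0700, 2.2000)
ω' = (0.2832, -1.4033, 0.4692)

a = (2.9000, 0.3000, 2.0000)
p + v·dt = (2.9700, 0.2900, 0.0000)
new velocity v' = (-0.0100, -0.0700, 2.2000)
α = I⁻¹(τ − ω×Iω) = (-1.1680, -0.0333, 1.6920)
ω' = ω + α·dt = (0.2832, -1.4033, 0.4692)
q⊗(0,ω) = (1.4000000, 0.3000000, 0.0000000, -0.4000000)
q + ½dt·q⊗(0,ω), renormalized = (0.0698, 0.0150, 0.9972, -0.0199)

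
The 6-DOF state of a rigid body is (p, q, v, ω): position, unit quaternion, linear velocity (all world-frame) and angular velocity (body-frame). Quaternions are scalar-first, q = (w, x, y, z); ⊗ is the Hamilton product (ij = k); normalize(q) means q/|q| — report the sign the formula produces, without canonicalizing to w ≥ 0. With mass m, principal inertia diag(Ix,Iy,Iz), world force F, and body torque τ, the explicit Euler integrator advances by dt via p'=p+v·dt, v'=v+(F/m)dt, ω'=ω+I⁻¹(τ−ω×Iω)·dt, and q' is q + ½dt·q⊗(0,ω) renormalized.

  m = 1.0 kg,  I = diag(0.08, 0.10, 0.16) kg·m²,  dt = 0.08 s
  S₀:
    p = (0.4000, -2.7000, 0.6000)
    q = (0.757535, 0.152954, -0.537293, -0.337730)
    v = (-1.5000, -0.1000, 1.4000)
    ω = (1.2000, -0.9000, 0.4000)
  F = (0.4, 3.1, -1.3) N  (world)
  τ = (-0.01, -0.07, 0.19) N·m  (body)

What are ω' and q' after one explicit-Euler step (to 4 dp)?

ω' = (1.2116, -0.9253, 0.5058)
q' = (0.7348, 0.1682, -0.5821, -0.3047)

ω×(Iω) gyroscopic = (-0.0216, -0.0384, -0.0216)
α = I⁻¹(τ − ω×Iω) = (0.1450, -0.3160, 1.3225)
new body rate ω' = (1.2116, -0.9253, 0.5058)
2q̇ = q⊗(0,ω) = (-0.5320165, 0.3901678, -1.1482391, 0.8101070)
q + ½dt·q⊗(0,ω), renormalized = (0.7348, 0.1682, -0.5821, -0.3047)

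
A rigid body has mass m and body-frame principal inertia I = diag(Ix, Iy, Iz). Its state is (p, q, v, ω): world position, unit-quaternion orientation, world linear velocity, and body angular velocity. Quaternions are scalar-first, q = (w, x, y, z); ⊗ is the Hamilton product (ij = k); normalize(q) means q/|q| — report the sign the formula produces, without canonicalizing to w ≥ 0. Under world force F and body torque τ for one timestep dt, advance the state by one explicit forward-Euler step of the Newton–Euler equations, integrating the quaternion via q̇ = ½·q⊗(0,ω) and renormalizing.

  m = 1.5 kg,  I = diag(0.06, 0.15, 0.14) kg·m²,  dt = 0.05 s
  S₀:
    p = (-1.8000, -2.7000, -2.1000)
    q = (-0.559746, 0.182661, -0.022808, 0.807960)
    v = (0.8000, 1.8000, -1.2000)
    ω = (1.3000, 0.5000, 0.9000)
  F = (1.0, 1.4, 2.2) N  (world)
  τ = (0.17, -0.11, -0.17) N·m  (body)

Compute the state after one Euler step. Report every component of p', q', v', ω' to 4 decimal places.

p' = (-1.7600, -2.6100, -2.1600)
q' = (-0.5831, 0.1537, -0.0076, 0.7977)
v' = (0.8333, 1.8467, -1.1267)
ω' = (1.4454, 0.4945, 0.8184)

(τ − ω×Iω)/I = (2.9083, -0.1093, -1.6321)
ω' = ω + α·dt = (1.4454, 0.4945, 0.8184)
q⊗(0,ω) = (-0.9532193, -1.1521770, 0.6060801, -0.3827905)
updated quaternion q' = (-0.5831, 0.1537, -0.0076, 0.7977)
a = (0.6667, 0.9333, 1.4667)
p + v·dt = (-1.7600, -2.6100, -2.1600)
v' = v + a·dt = (0.8333, 1.8467, -1.1267)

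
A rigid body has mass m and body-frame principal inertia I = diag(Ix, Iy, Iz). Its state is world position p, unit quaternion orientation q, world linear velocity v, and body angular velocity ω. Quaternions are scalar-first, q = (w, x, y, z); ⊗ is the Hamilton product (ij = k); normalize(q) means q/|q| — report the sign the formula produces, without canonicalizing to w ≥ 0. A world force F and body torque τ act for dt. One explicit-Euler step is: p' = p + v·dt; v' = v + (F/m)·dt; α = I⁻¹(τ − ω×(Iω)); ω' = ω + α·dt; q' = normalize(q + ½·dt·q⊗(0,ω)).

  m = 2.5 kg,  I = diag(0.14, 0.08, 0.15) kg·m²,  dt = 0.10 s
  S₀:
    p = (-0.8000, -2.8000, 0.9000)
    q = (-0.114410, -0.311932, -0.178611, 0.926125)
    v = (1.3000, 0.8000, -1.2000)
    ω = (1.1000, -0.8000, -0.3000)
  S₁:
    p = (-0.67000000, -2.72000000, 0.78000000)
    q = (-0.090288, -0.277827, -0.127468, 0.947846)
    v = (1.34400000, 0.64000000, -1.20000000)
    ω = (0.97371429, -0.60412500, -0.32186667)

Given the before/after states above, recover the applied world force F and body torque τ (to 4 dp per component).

F = (1.1000, -4.0000, 0.0000)
τ = (-0.1600, 0.1600, 0.0200)

velocity change Δv = (0.04400000, -0.16000000, 0.00000000)
m·(v₁−v₀)/dt = (1.1000, -4.0000, 0.0000)
rate change Δω = (-0.12628571, 0.19587500, -0.02186667)
τ = I·(Δω/dt) + ω₀×(Iω₀) = (-0.1600, 0.1600, 0.0200)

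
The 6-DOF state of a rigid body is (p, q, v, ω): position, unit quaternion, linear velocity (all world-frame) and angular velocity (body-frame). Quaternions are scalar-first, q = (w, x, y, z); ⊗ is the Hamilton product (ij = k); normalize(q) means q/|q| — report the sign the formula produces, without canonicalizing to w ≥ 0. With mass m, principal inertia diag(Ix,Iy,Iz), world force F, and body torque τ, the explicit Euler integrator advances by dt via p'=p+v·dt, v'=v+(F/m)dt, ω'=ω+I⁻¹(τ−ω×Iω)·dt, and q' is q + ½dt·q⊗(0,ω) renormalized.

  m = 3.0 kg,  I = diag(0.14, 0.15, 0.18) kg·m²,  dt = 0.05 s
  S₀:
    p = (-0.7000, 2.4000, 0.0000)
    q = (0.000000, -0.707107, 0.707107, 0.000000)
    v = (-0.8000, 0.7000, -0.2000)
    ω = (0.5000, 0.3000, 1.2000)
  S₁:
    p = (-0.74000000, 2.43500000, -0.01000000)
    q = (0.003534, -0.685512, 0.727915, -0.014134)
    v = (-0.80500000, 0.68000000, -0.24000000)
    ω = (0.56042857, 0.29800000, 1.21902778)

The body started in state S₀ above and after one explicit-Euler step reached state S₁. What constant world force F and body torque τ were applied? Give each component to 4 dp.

rate change Δω = (0.06042857, -0.00200000, 0.01902778)
ω₀×(Iω₀) = (0.0108, -0.0240, 0.0015)
I·α + gyro = (0.1800, -0.0300, 0.0700)
v₁ − v₀ = (-0.00500000, -0.02000000, -0.04000000)
applied force F = (-0.3000, -1.2000, -2.4000)

F = (-0.3000, -1.2000, -2.4000)
τ = (0.1800, -0.0300, 0.0700)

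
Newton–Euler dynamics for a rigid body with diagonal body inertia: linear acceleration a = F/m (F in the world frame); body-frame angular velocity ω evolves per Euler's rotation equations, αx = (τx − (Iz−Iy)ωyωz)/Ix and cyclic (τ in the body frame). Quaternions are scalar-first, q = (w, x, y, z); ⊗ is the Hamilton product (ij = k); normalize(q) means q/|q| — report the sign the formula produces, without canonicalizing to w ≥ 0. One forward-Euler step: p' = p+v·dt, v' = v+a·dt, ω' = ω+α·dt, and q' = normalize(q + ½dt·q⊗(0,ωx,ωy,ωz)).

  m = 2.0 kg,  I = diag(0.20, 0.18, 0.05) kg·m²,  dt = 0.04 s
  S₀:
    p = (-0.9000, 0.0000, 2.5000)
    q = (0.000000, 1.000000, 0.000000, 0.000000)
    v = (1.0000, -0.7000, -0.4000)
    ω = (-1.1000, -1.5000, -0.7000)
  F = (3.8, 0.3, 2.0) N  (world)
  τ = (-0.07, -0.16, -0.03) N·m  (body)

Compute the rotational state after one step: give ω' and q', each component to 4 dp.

ω' = (-1.0867, -1.5612, -0.6976)
q' = (0.0220, 0.9992, 0.0140, -0.0300)

α = I⁻¹(τ − ω×Iω) = (0.3325, -1.5306, 0.0600)
new body rate ω' = (-1.0867, -1.5612, -0.6976)
q⊗(0,ω) = (1.1000000, 0.0000000, 0.7000000, -1.5000000)
q' = normalize(q + ½dt·q⊗(0,ω)) = (0.0220, 0.9992, 0.0140, -0.0300)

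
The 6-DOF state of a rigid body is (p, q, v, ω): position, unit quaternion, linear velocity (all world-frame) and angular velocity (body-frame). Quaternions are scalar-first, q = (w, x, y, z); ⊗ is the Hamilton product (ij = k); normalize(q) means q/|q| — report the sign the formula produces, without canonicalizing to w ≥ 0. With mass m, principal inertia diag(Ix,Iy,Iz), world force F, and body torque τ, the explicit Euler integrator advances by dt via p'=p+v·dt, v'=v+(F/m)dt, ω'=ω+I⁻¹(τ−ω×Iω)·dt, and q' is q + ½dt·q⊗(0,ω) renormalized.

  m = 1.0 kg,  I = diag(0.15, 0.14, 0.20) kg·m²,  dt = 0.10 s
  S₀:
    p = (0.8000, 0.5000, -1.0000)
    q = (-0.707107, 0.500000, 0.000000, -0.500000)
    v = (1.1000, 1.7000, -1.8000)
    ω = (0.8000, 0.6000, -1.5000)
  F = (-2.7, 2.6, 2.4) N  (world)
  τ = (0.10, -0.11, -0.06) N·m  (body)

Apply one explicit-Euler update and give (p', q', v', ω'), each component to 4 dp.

new position p' = (0.9100, 0.6700, -1.1800)
v + (F/m)dt = (0.8300, 1.9600, -1.5600)
(τ − ω×Iω)/I = (1.0267, -1.2143, -0.2760)
ω' = ω + α·dt = (0.9027, 0.4786, -1.5276)
Hamilton product q⊗(0,ω) = (-1.1500000, -0.2656856, -0.0742642, 1.3606605)
q' = normalize(q + ½dt·q⊗(0,ω)) = (-0.7615, 0.4848, -0.0037, -0.4302)

p' = (0.9100, 0.6700, -1.1800)
q' = (-0.7615, 0.4848, -0.0037, -0.4302)
v' = (0.8300, 1.9600, -1.5600)
ω' = (0.9027, 0.4786, -1.5276)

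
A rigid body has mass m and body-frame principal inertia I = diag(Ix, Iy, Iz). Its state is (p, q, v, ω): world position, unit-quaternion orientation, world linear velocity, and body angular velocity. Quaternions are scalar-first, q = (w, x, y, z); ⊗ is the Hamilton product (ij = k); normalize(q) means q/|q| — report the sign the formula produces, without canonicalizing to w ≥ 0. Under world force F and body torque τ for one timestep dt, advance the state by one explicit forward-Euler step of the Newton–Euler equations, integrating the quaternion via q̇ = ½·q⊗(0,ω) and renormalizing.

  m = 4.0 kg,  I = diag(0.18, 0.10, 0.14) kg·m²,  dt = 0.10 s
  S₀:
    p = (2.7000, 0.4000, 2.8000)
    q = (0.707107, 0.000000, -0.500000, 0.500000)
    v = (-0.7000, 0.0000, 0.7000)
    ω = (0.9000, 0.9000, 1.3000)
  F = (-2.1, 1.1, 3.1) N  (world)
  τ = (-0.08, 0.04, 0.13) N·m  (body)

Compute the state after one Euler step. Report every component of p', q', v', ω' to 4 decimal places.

p' = (2.6300, 0.4000, 2.8700)
q' = (0.6942, -0.0231, -0.4438, 0.5661)
v' = (-0.7525, 0.0275, 0.7775)
ω' = (0.8296, 0.8932, 1.4391)

precession coupling ω×(Iω) = (0.0468, 0.0468, -0.0648)
α = I⁻¹(τ − ω×Iω) = (-0.7044, -0.0680, 1.3914)
ω + α·dt = (0.8296, 0.8932, 1.4391)
2q̇ = q⊗(0,ω) = (-0.2000000, -0.4636037, 1.0863963, 1.3692391)
updated quaternion q' = (0.6942, -0.0231, -0.4438, 0.5661)
linear accel F/m = (-0.5250, 0.2750, 0.7750)
p + v·dt = (2.6300, 0.4000, 2.8700)
v' = v + a·dt = (-0.7525, 0.0275, 0.7775)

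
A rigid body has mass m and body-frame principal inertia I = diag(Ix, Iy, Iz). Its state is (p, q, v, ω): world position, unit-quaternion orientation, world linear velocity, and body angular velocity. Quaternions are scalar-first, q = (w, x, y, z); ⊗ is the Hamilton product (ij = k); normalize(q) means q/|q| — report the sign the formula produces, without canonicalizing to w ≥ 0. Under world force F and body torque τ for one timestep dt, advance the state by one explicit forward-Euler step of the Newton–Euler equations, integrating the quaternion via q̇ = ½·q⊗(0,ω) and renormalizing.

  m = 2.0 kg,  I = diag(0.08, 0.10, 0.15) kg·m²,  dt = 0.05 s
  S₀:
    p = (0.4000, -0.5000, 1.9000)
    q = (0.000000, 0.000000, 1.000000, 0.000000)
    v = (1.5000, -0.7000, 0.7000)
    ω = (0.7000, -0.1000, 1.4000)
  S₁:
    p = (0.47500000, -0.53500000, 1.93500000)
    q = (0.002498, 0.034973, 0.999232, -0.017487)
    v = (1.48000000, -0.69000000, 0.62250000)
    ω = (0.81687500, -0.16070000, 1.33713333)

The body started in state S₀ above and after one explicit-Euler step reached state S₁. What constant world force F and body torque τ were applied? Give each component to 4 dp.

ω₁ − ω₀ = (0.11687500, -0.06070000, -0.06286667)
τ = I·(Δω/dt) + ω₀×(Iω₀) = (0.1800, -0.1900, -0.1900)
v₁ − v₀ = (-0.02000000, 0.01000000, -0.07750000)
F = m·Δv/dt = (-0.8000, 0.4000, -3.1000)

F = (-0.8000, 0.4000, -3.1000)
τ = (0.1800, -0.1900, -0.1900)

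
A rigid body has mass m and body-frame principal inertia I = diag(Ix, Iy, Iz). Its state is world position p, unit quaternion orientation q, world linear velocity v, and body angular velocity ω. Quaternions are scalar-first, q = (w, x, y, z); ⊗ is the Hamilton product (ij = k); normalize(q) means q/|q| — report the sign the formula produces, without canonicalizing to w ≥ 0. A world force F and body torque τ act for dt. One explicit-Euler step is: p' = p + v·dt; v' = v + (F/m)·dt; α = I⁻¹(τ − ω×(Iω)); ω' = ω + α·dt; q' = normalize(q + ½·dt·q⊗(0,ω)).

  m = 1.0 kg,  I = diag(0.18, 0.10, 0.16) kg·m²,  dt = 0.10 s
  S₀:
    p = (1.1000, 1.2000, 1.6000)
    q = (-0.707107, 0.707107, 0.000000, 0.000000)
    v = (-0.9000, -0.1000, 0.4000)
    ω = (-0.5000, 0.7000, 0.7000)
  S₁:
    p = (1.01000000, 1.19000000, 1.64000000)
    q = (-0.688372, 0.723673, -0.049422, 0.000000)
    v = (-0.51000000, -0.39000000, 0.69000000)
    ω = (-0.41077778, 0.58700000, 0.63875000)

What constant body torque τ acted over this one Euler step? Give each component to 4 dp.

ω₁ − ω₀ = (0.08922222, -0.11300000, -0.06125000)
precession coupling = (0.0294, -0.0070, 0.0280)
applied torque τ = (0.1900, -0.1200, -0.0700)

τ = (0.1900, -0.1200, -0.0700)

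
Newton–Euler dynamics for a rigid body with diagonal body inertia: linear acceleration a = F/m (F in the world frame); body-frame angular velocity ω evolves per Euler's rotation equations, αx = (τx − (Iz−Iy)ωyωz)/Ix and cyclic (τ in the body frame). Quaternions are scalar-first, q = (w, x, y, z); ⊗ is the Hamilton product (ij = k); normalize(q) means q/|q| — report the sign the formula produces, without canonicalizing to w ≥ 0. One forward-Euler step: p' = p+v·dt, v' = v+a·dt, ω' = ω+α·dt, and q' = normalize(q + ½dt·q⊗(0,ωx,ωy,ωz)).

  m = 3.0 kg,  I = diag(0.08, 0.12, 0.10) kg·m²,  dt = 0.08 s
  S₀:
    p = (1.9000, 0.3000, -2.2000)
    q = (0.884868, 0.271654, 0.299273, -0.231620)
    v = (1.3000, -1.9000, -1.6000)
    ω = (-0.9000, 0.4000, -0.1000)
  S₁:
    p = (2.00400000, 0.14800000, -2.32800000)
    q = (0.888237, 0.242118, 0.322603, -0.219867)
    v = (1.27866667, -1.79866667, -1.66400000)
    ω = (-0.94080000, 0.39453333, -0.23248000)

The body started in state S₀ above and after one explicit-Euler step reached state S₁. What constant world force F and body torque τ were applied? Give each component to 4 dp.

F = (-0.8000, 3.8000, -2.4000)
τ = (-0.0400, -0.0100, -0.1800)

v₁ − v₀ = (-0.02133333, 0.10133333, -0.06400000)
F = m·Δv/dt = (-0.8000, 3.8000, -2.4000)
rate change Δω = (-0.04080000, -0.00546667, -0.13248000)
gyro term ω₀×Iω₀ = (0.0008, -0.0018, -0.0144)
τ = I·(Δω/dt) + ω₀×(Iω₀) = (-0.0400, -0.0100, -0.1800)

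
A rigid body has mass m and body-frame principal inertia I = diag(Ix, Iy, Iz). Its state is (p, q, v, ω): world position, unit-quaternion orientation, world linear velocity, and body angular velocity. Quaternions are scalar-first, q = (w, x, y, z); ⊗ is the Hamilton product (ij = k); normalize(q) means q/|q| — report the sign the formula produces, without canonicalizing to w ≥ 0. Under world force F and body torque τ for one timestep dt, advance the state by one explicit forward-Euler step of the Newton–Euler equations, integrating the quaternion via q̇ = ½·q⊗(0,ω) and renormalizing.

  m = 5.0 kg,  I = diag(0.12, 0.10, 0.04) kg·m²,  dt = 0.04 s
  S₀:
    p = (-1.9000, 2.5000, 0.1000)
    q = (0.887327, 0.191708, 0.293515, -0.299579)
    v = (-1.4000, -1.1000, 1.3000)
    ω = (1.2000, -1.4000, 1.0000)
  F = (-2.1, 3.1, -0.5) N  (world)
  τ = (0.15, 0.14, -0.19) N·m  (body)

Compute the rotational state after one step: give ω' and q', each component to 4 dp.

ω' = (1.2220, -1.3824, 0.7764)
q' = (0.8961, 0.2103, 0.2574, -0.2940)

(τ − ω×Iω)/I = (0.5500, 0.4400, -5.5900)
new body rate ω' = (1.2220, -1.3824, 0.7764)
2q̇ = q⊗(0,ω) = (0.4804504, 0.9388968, -1.7934606, 0.2667178)
q' = normalize(q + ½dt·q⊗(0,ω)) = (0.8961, 0.2103, 0.2574, -0.2940)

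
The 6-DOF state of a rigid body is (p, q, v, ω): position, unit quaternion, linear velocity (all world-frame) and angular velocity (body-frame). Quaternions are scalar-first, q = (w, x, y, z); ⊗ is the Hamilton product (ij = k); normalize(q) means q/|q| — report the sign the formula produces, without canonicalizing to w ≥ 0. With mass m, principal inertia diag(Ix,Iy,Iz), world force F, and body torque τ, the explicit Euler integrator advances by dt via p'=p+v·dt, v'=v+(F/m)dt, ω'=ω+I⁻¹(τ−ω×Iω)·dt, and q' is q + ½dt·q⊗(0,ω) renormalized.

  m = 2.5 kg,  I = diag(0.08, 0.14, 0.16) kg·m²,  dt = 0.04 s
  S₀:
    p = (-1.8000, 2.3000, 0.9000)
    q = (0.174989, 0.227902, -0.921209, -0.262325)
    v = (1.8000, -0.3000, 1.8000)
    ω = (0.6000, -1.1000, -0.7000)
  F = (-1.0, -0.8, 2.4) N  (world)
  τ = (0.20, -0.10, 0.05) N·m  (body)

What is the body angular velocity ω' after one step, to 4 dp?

ω' = (0.6923, -1.1382, -0.6776)

(τ − ω×Iω)/I = (2.3075, -0.9543, 0.5600)
ω' = ω + α·dt = (0.6923, -1.1382, -0.6776)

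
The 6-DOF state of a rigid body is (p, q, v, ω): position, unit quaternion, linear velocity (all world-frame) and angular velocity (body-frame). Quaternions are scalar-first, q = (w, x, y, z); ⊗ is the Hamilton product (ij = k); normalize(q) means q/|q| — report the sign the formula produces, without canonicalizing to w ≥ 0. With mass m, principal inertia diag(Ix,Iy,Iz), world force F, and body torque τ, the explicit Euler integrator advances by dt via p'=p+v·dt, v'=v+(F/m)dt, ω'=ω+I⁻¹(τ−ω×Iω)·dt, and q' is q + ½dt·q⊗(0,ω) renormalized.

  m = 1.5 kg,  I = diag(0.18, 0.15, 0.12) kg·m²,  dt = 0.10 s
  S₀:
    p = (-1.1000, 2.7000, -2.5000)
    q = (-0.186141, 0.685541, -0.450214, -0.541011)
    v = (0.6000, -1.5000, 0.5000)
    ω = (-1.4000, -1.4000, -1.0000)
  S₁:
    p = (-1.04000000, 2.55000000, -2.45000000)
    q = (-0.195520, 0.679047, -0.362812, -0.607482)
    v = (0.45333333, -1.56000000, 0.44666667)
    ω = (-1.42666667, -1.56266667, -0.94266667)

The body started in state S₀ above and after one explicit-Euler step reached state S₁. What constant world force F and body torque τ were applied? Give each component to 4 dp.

F = (-2.2000, -0.9000, -0.8000)
τ = (-0.0900, -0.1600, 0.0100)

velocity change Δv = (-0.14666667, -0.06000000, -0.05333333)
applied force F = (-2.2000, -0.9000, -0.8000)
Δω = ω₁−ω₀ = (-0.02666667, -0.16266667, 0.05733333)
gyro term ω₀×Iω₀ = (-0.0420, 0.0840, -0.0588)
τ = I·(Δω/dt) + ω₀×(Iω₀) = (-0.0900, -0.1600, 0.0100)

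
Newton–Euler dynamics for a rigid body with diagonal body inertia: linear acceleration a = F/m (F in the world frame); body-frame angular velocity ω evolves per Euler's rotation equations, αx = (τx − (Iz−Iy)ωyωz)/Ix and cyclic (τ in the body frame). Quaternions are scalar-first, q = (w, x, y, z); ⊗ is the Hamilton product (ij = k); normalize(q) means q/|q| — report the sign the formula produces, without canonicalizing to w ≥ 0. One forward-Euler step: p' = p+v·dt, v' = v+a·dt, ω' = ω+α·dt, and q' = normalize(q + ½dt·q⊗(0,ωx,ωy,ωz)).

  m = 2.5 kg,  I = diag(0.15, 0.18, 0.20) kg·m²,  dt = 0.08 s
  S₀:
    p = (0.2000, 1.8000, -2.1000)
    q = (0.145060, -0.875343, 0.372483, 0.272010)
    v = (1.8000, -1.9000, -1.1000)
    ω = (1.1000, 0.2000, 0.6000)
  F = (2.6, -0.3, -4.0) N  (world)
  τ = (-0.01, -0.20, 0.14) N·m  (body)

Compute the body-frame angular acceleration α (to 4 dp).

ω×(Iω) gyroscopic = (0.0024, -0.0330, 0.0066)
α = I⁻¹(τ − ω×Iω) = (-0.0827, -0.9278, 0.6670)

α = (-0.0827, -0.9278, 0.6670)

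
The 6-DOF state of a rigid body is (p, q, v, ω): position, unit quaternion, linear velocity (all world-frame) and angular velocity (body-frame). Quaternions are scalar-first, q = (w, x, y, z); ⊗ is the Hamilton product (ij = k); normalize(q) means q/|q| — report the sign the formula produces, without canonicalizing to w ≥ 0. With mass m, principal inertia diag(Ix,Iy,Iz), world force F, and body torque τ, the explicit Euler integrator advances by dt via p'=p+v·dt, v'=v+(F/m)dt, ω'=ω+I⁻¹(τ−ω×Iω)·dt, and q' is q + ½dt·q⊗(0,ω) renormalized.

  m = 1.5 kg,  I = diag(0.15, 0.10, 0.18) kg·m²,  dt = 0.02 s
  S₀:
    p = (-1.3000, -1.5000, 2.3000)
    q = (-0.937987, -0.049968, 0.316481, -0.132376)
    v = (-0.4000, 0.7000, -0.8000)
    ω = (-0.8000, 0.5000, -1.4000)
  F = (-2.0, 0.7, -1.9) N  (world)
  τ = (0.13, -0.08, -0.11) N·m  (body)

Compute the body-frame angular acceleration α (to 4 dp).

precession coupling ω×(Iω) = (-0.0560, -0.0336, 0.0200)
(τ − ω×Iω)/I = (1.2400, -0.4640, -0.7222)

α = (1.2400, -0.4640, -0.7222)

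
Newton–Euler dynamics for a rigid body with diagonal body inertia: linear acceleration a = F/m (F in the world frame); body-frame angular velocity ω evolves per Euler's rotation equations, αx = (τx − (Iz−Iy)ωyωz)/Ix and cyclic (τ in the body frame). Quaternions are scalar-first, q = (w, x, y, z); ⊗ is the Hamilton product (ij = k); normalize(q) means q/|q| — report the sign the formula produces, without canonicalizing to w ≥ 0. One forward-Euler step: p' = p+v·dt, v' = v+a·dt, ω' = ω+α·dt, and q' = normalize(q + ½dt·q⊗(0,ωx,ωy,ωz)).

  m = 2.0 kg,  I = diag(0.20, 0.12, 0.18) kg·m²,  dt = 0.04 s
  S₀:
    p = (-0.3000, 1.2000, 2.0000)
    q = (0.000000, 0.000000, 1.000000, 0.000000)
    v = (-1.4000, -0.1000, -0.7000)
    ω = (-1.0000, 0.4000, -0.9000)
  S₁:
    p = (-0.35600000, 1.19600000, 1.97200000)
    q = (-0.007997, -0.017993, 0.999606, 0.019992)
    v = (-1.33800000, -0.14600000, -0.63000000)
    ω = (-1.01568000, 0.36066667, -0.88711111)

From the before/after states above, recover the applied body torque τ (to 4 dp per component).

τ = (-0.1000, -0.1000, 0.0900)

Δω = ω₁−ω₀ = (-0.01568000, -0.03933333, 0.01288889)
precession coupling = (-0.0216, 0.0180, 0.0320)
applied torque τ = (-0.1000, -0.1000, 0.0900)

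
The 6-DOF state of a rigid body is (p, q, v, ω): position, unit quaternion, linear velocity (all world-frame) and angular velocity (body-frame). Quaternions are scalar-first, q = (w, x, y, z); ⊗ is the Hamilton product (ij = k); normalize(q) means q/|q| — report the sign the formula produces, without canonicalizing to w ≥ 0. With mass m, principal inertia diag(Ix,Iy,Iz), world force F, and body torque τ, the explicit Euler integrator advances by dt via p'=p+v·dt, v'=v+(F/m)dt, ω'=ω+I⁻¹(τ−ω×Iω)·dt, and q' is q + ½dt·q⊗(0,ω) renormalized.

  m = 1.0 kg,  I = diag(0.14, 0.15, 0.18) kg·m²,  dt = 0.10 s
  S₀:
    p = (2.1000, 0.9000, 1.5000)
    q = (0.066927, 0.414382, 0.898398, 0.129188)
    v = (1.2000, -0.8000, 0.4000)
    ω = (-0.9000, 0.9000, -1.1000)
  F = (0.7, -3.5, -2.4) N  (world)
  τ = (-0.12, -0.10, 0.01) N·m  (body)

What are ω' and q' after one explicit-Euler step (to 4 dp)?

ω' = (-0.9645, 0.8597, -1.0899)
q' = (0.0521, 0.3549, 0.9152, 0.1839)

α = I⁻¹(τ − ω×Iω) = (-0.6450, -0.4027, 0.1006)
ω + α·dt = (-0.9645, 0.8597, -1.0899)
Hamilton product q⊗(0,ω) = (-0.2935076, -1.1647413, 0.3997853, 1.1078823)
updated quaternion q' = (0.0521, 0.3549, 0.9152, 0.1839)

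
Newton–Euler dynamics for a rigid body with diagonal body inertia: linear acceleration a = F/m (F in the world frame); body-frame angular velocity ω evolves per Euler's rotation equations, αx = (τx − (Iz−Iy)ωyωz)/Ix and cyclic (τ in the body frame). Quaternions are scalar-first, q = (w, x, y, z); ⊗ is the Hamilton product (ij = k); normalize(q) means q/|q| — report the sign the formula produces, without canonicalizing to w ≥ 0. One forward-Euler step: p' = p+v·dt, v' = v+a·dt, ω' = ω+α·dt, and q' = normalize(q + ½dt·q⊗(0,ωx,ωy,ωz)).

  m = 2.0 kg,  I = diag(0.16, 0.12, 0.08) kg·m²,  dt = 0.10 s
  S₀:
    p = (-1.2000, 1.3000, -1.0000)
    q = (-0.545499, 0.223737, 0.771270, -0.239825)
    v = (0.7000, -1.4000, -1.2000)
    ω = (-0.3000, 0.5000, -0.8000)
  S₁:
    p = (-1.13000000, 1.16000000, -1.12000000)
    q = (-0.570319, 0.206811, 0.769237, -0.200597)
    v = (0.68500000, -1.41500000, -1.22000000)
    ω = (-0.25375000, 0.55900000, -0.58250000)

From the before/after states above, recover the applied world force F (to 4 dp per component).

v₁ − v₀ = (-0.01500000, -0.01500000, -0.02000000)
applied force F = (-0.3000, -0.3000, -0.4000)

F = (-0.3000, -0.3000, -0.4000)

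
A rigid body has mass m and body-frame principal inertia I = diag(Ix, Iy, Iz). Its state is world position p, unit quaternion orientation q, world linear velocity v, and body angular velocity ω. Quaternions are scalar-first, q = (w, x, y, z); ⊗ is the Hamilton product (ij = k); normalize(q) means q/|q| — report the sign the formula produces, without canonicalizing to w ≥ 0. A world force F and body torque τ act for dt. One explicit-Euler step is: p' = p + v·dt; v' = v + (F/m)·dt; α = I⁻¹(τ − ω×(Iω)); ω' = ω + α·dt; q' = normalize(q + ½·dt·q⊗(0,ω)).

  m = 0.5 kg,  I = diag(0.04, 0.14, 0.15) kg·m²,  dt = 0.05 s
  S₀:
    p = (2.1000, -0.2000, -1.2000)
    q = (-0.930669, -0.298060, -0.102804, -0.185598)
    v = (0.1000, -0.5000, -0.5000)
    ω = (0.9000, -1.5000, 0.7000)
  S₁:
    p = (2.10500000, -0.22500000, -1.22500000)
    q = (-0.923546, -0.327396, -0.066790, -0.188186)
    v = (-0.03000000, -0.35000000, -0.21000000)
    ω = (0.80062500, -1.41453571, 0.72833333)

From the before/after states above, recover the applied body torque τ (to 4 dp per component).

τ = (-0.0900, 0.1700, -0.0500)

Δω = ω₁−ω₀ = (-0.09937500, 0.08546429, 0.02833333)
gyro term ω₀×Iω₀ = (-0.0105, -0.0693, -0.1350)
τ = I·(Δω/dt) + ω₀×(Iω₀) = (-0.0900, 0.1700, -0.0500)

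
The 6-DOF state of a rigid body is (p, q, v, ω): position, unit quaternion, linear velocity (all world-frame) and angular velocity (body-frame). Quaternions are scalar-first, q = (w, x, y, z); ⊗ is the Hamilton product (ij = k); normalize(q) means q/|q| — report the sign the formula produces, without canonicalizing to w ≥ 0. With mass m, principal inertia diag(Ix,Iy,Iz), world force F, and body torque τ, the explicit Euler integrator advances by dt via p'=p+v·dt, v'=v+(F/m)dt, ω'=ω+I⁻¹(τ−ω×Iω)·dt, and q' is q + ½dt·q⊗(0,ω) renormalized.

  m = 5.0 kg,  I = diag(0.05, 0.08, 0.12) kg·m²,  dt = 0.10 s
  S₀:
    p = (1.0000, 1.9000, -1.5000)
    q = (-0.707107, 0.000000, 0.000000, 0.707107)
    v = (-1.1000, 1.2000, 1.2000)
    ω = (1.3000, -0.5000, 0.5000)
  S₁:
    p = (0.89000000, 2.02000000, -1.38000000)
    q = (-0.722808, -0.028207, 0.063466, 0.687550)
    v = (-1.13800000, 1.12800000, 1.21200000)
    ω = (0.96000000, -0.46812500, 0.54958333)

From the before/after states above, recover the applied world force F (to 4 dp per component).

F = (-1.9000, -3.6000, 0.6000)

Δv = v₁−v₀ = (-0.03800000, -0.07200000, 0.01200000)
F = m·Δv/dt = (-1.9000, -3.6000, 0.6000)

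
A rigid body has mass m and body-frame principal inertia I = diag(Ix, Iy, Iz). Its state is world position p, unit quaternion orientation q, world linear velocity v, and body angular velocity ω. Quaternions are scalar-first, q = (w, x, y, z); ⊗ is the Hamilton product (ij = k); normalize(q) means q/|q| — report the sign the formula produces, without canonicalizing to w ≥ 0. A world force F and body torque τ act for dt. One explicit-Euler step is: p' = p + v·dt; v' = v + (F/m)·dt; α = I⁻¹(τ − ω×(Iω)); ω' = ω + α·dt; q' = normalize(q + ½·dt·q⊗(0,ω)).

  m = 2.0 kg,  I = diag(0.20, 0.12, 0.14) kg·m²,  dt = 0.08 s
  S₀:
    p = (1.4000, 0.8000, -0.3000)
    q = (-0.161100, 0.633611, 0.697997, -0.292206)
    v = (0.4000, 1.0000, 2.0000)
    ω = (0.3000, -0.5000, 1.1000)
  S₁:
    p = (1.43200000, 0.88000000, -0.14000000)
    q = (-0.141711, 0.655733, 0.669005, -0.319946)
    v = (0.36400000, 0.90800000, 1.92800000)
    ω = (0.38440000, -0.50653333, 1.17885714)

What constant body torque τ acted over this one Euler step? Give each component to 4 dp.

τ = (0.2000, 0.0100, 0.1500)

ω₁ − ω₀ = (0.08440000, -0.00653333, 0.07885714)
precession coupling = (-0.0110, 0.0198, 0.0120)
I·α + gyro = (0.2000, 0.0100, 0.1500)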